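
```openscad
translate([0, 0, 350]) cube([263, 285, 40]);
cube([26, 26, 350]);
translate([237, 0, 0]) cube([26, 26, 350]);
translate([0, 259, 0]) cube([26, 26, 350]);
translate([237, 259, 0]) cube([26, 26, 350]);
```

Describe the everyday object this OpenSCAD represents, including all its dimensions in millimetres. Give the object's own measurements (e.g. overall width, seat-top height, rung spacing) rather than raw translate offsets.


A simple wooden stool: a rectangular seat 263 mm (x) by 285 mm (y), 40 mm thick, top face at z = 390 mm, on four square legs, each 26×26 mm in cross-section. The legs rest on z = 0, each flush with a corner of the seat.


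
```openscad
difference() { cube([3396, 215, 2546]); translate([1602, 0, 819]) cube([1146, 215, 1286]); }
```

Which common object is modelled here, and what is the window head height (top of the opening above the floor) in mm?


A wall with a window opening. The window head height is 2105 mm.

A wall with a rectangular opening subtracted — a window. Sill at z = 819, opening 1286 mm tall, so the head is at 819 + 1286 = 2105 mm.


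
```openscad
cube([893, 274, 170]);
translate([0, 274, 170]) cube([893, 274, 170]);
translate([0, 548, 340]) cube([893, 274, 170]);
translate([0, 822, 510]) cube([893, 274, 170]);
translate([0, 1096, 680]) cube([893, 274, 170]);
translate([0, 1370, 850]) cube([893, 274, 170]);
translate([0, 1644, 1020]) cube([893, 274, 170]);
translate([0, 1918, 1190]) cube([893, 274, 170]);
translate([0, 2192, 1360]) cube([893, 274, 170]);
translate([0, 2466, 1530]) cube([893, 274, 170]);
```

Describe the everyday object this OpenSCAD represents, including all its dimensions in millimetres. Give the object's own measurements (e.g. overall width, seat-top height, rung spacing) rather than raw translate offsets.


A straight staircase of 10 solid steps. Each step is 893 mm wide (x), 274 mm deep (y, the going) and 170 mm tall (the rise). The first step rests on the floor; each subsequent step sits one going further in +y and one rise higher in +z, directly behind and above the previous step with no overlap.


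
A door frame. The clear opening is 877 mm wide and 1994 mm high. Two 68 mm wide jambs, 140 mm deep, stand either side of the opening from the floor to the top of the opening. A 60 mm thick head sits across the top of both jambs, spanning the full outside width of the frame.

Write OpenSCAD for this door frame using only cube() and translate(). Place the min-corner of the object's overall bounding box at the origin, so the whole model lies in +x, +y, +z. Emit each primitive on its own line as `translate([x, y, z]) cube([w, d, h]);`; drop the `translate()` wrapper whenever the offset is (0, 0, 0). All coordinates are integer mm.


cube([68, 140, 1994]);
translate([945, 0, 0]) cube([68, 140, 1994]);
translate([0, 0, 1994]) cube([1013, 140, 60]);


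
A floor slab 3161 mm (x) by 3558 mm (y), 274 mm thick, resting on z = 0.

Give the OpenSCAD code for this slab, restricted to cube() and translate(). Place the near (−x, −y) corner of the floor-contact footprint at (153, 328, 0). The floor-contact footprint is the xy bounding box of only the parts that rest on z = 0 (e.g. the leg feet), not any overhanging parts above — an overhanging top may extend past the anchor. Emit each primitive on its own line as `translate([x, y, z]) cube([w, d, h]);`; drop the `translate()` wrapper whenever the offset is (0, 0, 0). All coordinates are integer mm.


translate([153, 328, 0]) cube([3161, 3558, 274]);


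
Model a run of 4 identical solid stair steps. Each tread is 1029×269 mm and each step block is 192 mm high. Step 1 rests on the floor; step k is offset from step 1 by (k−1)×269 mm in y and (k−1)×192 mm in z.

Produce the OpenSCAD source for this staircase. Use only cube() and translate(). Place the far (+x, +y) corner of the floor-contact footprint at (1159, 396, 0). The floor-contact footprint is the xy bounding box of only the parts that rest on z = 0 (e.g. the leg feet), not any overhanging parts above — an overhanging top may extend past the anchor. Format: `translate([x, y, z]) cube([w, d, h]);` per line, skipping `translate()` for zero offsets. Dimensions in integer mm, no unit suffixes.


translate([130, 127, 0]) cube([1029, 269, 192]);
translate([130, 396, 192]) cube([1029, 269, 192]);
translate([130, 665, 384]) cube([1029, 269, 192]);
translate([130, 934, 576]) cube([1029, 269, 192]);


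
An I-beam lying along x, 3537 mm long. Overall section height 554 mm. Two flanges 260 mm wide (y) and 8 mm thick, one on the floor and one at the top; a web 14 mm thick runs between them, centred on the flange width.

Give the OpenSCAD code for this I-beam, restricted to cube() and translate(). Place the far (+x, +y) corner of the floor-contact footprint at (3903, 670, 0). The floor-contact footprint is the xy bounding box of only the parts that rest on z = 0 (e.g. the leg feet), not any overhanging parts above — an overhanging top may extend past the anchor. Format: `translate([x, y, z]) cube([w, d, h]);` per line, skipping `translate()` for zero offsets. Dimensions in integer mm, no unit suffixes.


translate([366, 410, 0]) cube([3537, 260, 8]);
translate([366, 533, 8]) cube([3537, 14, 538]);
translate([366, 410, 546]) cube([3537, 260, 8]);


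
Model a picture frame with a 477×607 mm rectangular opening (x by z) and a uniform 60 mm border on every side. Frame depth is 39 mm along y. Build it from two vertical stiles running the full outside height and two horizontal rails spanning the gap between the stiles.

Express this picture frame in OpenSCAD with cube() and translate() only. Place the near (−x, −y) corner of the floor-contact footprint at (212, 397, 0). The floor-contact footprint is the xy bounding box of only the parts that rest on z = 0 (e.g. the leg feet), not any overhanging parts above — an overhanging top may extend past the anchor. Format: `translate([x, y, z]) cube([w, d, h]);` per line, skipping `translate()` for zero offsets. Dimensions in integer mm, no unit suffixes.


translate([212, 397, 0]) cube([60, 39, 727]);
translate([749, 397, 0]) cube([60, 39, 727]);
translate([272, 397, 0]) cube([477, 39, 60]);
translate([272, 397, 667]) cube([477, 39, 60]);


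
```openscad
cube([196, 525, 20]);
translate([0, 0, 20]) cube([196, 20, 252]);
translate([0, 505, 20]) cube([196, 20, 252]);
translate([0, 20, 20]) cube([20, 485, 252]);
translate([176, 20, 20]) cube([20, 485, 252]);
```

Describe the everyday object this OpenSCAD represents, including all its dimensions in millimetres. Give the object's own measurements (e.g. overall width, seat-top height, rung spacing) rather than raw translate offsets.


An open-topped rectangular box: outside dimensions 196×525×272 mm, with a uniform wall and base thickness of 20 mm. The base is a full 196×525 slab on the floor; four walls sit on top of the base. The front and back walls (the −y and +y sides) span the full width; the two side walls fit between them.


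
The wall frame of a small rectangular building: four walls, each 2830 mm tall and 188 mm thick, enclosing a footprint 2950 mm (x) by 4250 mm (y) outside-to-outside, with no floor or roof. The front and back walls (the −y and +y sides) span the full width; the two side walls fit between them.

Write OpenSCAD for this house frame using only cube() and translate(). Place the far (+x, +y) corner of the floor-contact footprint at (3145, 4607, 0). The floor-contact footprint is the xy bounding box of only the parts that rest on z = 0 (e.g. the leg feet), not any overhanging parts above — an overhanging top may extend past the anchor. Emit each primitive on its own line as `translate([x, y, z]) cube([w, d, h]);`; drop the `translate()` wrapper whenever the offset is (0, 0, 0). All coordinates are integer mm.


translate([195, 357, 0]) cube([2950, 188, 2830]);
translate([195, 4419, 0]) cube([2950, 188, 2830]);
translate([195, 545, 0]) cube([188, 3874, 2830]);
translate([2957, 545, 0]) cube([188, 3874, 2830]);


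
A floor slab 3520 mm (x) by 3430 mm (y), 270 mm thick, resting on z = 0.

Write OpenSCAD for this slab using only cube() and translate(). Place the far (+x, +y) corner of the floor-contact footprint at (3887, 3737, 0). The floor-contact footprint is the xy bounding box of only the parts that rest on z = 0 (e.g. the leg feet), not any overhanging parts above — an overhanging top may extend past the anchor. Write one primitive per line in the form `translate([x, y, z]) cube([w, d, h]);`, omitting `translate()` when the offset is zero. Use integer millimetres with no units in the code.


translate([367, 307, 0]) cube([3520, 3430, 270]);


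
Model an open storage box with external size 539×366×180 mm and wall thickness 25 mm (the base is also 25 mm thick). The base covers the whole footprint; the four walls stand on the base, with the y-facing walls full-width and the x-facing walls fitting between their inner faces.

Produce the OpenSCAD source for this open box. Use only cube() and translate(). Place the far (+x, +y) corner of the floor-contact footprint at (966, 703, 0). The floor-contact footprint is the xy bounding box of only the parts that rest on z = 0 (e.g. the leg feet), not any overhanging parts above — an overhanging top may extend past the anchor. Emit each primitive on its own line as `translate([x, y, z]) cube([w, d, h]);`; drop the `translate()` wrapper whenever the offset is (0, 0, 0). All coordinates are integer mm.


translate([427, 337, 0]) cube([539, 366, 25]);
translate([427, 337, 25]) cube([539, 25, 155]);
translate([427, 678, 25]) cube([539, 25, 155]);
translate([427, 362, 25]) cube([25, 316, 155]);
translate([941, 362, 25]) cube([25, 316, 155]);


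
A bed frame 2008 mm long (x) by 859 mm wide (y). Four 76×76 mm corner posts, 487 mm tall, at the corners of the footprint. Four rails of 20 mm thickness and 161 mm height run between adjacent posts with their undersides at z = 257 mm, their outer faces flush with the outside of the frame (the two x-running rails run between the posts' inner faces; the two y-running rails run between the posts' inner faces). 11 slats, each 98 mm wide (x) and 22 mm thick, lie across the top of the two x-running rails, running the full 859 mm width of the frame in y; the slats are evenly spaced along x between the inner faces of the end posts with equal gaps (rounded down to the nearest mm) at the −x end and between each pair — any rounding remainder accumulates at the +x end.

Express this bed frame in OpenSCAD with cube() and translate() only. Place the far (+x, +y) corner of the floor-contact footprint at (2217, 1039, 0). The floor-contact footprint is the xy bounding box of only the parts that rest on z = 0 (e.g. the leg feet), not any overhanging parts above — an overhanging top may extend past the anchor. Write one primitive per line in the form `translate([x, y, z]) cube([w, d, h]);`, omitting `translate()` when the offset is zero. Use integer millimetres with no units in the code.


translate([209, 180, 0]) cube([76, 76, 487]);
translate([209, 963, 0]) cube([76, 76, 487]);
translate([2141, 180, 0]) cube([76, 76, 487]);
translate([2141, 963, 0]) cube([76, 76, 487]);
translate([285, 180, 257]) cube([1856, 20, 161]);
translate([285, 1019, 257]) cube([1856, 20, 161]);
translate([209, 256, 257]) cube([20, 707, 161]);
translate([2197, 256, 257]) cube([20, 707, 161]);
translate([349, 180, 418]) cube([98, 859, 22]);
translate([511, 180, 418]) cube([98, 859, 22]);
translate([673, 180, 418]) cube([98, 859, 22]);
translate([835, 180, 418]) cube([98, 859, 22]);
translate([997, 180, 418]) cube([98, 859, 22]);
translate([1159, 180, 418]) cube([98, 859, 22]);
translate([1321, 180, 418]) cube([98, 859, 22]);
translate([1483, 180, 418]) cube([98, 859, 22]);
translate([1645, 180, 418]) cube([98, 859, 22]);
translate([1807, 180, 418]) cube([98, 859, 22]);
translate([1969, 180, 418]) cube([98, 859, 22]);


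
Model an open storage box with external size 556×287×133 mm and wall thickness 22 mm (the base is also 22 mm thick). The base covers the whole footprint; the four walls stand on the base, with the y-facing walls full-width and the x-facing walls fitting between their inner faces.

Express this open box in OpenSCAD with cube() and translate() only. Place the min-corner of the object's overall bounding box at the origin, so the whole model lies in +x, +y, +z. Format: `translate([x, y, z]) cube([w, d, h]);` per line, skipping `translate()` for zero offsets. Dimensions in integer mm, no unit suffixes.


cube([556, 287, 22]);
translate([0, 0, 22]) cube([556, 22, 111]);
translate([0, 265, 22]) cube([556, 22, 111]);
translate([0, 22, 22]) cube([22, 243, 111]);
translate([534, 22, 22]) cube([22, 243, 111]);


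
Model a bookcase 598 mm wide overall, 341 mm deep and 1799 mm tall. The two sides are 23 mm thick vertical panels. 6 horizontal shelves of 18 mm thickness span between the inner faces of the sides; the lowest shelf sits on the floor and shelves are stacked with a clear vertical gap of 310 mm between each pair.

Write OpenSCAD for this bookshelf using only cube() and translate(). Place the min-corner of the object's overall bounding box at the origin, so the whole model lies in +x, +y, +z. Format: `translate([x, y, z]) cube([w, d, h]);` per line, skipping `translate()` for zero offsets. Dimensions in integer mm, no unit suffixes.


cube([23, 341, 1799]);
translate([575, 0, 0]) cube([23, 341, 1799]);
translate([23, 0, 0]) cube([552, 341, 18]);
translate([23, 0, 328]) cube([552, 341, 18]);
translate([23, 0, 656]) cube([552, 341, 18]);
translate([23, 0, 984]) cube([552, 341, 18]);
translate([23, 0, 1312]) cube([552, 341, 18]);
translate([23, 0, 1640]) cube([552, 341, 18]);


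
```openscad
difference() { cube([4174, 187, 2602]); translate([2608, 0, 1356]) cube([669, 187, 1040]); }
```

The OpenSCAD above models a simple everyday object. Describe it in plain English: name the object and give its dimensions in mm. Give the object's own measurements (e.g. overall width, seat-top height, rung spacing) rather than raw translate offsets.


A wall 4174 mm long (x), 187 mm thick (y), 2602 mm tall, with a rectangular window opening cut through it. The opening is 669 mm wide and 1040 mm tall; its sill is at z = 1356 mm and its near (−x) edge is 2608 mm from the wall's −x end. The opening passes through the full wall thickness.


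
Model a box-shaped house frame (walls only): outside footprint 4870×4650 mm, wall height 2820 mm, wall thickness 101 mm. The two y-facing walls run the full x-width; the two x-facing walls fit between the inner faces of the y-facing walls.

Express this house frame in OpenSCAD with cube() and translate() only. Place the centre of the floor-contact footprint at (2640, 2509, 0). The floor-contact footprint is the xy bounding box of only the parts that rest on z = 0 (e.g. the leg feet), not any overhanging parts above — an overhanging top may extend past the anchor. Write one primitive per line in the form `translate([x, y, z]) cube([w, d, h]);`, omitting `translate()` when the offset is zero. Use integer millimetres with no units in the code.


translate([205, 184, 0]) cube([4870, 101, 2820]);
translate([205, 4733, 0]) cube([4870, 101, 2820]);
translate([205, 285, 0]) cube([101, 4448, 2820]);
translate([4974, 285, 0]) cube([101, 4448, 2820]);


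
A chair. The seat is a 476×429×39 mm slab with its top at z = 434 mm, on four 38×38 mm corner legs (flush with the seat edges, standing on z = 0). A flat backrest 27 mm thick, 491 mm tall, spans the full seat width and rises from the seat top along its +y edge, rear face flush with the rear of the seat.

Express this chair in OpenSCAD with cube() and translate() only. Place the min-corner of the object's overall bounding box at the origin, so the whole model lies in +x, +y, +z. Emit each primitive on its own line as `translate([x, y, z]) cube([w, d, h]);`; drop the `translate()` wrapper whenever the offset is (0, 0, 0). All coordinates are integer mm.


// leg_h = 434 - 39 = 395
translate([0, 0, 395]) cube([476, 429, 39]);
cube([38, 38, 395]);
translate([438, 0, 0]) cube([38, 38, 395]);
translate([0, 391, 0]) cube([38, 38, 395]);
translate([438, 391, 0]) cube([38, 38, 395]);
translate([0, 402, 434]) cube([476, 27, 491]);


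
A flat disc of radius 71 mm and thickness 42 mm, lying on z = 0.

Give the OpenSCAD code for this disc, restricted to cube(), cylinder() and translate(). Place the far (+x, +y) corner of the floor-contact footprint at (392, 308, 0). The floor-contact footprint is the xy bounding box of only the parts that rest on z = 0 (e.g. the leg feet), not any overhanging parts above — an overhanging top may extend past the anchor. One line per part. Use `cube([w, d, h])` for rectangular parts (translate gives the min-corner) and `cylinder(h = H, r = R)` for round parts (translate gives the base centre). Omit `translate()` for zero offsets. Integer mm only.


translate([321, 237, 0]) cylinder(h = 42, r = 71);


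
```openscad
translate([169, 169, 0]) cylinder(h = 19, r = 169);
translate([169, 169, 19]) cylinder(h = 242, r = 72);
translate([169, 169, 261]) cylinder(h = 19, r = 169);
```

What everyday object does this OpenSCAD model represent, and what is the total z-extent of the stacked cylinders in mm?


A spool. The overall height is 280 mm.

Three coaxial cylinders, large–small–large — a spool. Two 19 mm flanges and a 242 mm core give 19 + 242 + 19 = 280 mm.


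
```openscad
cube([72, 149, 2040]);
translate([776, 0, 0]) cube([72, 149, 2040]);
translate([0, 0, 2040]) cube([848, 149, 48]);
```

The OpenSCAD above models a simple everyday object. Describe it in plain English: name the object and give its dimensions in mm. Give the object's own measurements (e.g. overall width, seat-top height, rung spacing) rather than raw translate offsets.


A door frame. The clear opening is 704 mm wide and 2040 mm high. Two 72 mm wide jambs, 149 mm deep, stand either side of the opening from the floor to the top of the opening. A 48 mm thick head sits across the top of both jambs, spanning the full outside width of the frame.


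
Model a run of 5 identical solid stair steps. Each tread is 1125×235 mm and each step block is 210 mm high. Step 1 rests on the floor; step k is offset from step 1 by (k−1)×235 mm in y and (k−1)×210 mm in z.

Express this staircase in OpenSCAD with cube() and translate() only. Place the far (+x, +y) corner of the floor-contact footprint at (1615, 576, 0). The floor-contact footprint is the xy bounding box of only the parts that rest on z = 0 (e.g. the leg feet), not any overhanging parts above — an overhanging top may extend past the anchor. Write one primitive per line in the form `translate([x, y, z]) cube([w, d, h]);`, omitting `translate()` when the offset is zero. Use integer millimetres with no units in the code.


translate([490, 341, 0]) cube([1125, 235, 210]);
translate([490, 576, 210]) cube([1125, 235, 210]);
translate([490, 811, 420]) cube([1125, 235, 210]);
translate([490, 1046, 630]) cube([1125, 235, 210]);
translate([490, 1281, 840]) cube([1125, 235, 210]);


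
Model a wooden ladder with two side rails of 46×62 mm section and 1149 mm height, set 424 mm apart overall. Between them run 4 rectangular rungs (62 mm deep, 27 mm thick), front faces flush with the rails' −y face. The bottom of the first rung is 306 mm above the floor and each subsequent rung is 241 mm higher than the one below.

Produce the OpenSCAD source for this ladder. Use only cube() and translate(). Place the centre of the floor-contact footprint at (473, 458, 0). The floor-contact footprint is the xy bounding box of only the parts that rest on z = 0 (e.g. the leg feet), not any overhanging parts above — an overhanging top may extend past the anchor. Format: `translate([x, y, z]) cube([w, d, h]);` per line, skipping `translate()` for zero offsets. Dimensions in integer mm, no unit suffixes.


translate([261, 427, 0]) cube([46, 62, 1149]);
translate([639, 427, 0]) cube([46, 62, 1149]);
translate([307, 427, 306]) cube([332, 62, 27]);
translate([307, 427, 547]) cube([332, 62, 27]);
translate([307, 427, 788]) cube([332, 62, 27]);
translate([307, 427, 1029]) cube([332, 62, 27]);


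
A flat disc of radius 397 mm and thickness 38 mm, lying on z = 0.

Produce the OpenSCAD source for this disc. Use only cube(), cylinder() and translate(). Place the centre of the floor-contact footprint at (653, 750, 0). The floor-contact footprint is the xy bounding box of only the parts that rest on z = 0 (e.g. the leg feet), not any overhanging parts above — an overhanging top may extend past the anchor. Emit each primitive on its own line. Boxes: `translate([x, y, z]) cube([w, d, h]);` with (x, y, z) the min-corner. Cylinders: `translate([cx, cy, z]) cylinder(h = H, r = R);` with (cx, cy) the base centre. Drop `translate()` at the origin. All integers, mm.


translate([653, 750, 0]) cylinder(h = 38, r = 397);


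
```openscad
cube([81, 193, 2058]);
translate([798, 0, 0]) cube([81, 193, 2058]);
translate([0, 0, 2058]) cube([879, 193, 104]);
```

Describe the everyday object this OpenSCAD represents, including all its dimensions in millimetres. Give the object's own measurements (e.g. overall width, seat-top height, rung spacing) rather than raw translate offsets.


A door frame. The clear opening is 717 mm wide and 2058 mm high. Two 81 mm wide jambs, 193 mm deep, stand either side of the opening from the floor to the top of the opening. A 104 mm thick head sits across the top of both jambs, spanning the full outside width of the frame.


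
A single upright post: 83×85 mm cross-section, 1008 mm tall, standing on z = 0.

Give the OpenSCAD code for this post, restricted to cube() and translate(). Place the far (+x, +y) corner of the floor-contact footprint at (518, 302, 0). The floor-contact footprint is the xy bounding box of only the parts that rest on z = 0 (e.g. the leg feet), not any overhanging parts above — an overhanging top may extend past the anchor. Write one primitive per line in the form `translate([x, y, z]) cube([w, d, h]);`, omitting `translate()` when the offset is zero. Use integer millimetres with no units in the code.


translate([435, 217, 0]) cube([83, 85, 1008]);


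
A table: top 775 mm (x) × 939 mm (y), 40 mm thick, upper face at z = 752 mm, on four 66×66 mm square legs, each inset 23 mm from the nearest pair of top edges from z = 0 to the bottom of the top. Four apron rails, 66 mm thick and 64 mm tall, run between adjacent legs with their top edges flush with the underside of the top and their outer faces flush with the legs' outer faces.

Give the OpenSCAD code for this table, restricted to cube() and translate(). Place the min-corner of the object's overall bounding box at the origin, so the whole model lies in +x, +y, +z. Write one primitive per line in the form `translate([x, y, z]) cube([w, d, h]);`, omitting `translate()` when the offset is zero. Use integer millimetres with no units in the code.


translate([0, 0, 712]) cube([775, 939, 40]);
translate([23, 23, 0]) cube([66, 66, 712]);
translate([686, 23, 0]) cube([66, 66, 712]);
translate([23, 850, 0]) cube([66, 66, 712]);
translate([686, 850, 0]) cube([66, 66, 712]);
translate([89, 23, 648]) cube([597, 66, 64]);
translate([89, 850, 648]) cube([597, 66, 64]);
translate([23, 89, 648]) cube([66, 761, 64]);
translate([686, 89, 648]) cube([66, 761, 64]);


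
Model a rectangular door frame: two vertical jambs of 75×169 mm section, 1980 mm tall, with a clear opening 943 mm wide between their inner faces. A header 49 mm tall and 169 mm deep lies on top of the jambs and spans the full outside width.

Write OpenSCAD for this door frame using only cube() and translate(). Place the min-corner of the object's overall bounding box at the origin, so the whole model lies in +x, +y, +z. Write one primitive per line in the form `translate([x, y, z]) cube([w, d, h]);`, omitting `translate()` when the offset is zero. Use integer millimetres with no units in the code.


cube([75, 169, 1980]);
translate([1018, 0, 0]) cube([75, 169, 1980]);
translate([0, 0, 1980]) cube([1093, 169, 49]);


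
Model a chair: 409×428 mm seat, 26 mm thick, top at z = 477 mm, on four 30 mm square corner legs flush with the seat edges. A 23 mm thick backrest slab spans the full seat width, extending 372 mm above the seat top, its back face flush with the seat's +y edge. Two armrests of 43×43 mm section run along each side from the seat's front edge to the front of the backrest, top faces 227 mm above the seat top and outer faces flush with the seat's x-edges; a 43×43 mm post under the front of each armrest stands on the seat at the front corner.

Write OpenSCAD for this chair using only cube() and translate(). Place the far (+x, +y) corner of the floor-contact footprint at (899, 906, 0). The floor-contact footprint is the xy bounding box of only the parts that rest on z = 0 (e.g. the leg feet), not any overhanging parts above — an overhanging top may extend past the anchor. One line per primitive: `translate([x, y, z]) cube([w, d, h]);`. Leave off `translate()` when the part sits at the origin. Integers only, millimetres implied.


translate([490, 478, 451]) cube([409, 428, 26]);
translate([490, 478, 0]) cube([30, 30, 451]);
translate([869, 478, 0]) cube([30, 30, 451]);
translate([490, 876, 0]) cube([30, 30, 451]);
translate([869, 876, 0]) cube([30, 30, 451]);
translate([490, 883, 477]) cube([409, 23, 372]);
translate([490, 478, 661]) cube([43, 405, 43]);
translate([856, 478, 661]) cube([43, 405, 43]);
translate([490, 478, 477]) cube([43, 43, 184]);
translate([856, 478, 477]) cube([43, 43, 184]);


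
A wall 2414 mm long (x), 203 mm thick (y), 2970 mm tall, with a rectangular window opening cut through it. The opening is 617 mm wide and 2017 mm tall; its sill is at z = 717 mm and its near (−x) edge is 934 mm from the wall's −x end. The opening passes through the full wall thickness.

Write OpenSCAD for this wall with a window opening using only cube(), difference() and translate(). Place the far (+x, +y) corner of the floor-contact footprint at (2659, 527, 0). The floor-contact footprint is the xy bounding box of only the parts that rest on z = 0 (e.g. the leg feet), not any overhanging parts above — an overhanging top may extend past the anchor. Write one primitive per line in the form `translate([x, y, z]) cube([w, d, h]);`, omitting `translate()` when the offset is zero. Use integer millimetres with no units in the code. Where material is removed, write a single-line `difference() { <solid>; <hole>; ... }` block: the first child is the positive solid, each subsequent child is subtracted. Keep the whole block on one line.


difference() { translate([245, 324, 0]) cube([2414, 203, 2970]); translate([1179, 324, 717]) cube([617, 203, 2017]); }


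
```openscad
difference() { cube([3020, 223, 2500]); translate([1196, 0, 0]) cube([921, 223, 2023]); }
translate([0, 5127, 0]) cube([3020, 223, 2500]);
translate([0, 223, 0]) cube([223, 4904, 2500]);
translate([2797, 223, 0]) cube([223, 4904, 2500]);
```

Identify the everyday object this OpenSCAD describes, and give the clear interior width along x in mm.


A single room. The interior width is 2574 mm.

Four walls enclosing a rectangle with a door in the front wall — a room. Outside width 3020 minus two 223 mm walls gives 2574 mm.


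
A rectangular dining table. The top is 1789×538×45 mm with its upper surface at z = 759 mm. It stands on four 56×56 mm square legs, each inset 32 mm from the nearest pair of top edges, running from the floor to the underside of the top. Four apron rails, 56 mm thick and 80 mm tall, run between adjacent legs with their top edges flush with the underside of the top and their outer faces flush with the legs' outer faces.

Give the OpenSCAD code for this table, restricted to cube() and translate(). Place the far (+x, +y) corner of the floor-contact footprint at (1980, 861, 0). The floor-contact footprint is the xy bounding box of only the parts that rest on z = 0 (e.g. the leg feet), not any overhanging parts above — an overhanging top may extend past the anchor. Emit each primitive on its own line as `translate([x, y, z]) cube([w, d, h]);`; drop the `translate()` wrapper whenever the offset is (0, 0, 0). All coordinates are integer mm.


translate([223, 355, 714]) cube([1789, 538, 45]);
translate([255, 387, 0]) cube([56, 56, 714]);
translate([1924, 387, 0]) cube([56, 56, 714]);
translate([255, 805, 0]) cube([56, 56, 714]);
translate([1924, 805, 0]) cube([56, 56, 714]);
translate([311, 387, 634]) cube([1613, 56, 80]);
translate([311, 805, 634]) cube([1613, 56, 80]);
translate([255, 443, 634]) cube([56, 362, 80]);
translate([1924, 443, 634]) cube([56, 362, 80]);


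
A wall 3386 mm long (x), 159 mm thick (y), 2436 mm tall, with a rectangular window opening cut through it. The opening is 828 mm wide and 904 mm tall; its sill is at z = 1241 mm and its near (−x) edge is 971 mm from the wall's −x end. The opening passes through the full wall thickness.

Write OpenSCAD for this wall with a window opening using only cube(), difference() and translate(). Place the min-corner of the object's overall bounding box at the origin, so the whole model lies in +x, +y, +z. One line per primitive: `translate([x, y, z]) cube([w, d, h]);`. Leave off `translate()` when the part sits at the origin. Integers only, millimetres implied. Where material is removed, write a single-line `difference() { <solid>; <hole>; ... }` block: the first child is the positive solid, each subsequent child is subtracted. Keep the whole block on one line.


difference() { cube([3386, 159, 2436]); translate([971, 0, 1241]) cube([828, 159, 904]); }


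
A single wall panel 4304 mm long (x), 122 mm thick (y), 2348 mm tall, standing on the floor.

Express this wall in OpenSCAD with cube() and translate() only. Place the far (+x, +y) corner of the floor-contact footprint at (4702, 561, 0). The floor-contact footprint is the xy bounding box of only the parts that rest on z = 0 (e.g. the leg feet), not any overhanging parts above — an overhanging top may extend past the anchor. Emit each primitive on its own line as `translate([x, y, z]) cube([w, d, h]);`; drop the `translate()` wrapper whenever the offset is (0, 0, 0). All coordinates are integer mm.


translate([398, 439, 0]) cube([4304, 122, 2348]);


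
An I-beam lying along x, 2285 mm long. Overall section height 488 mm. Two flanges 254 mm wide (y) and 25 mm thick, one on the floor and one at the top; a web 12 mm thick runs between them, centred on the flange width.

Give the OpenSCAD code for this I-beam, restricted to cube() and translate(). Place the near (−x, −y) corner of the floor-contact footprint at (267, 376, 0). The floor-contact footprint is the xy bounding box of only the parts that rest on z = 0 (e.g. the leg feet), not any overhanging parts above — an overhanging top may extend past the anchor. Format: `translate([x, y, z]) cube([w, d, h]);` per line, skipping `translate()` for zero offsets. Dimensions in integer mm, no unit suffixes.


translate([267, 376, 0]) cube([2285, 254, 25]);
translate([267, 497, 25]) cube([2285, 12, 438]);
translate([267, 376, 463]) cube([2285, 254, 25]);


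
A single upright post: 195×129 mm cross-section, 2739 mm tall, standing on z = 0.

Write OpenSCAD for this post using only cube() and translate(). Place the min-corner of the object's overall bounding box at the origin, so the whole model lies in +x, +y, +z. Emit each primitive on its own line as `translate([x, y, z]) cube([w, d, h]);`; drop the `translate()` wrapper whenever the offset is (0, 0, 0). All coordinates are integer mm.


cube([195, 129, 2739]);


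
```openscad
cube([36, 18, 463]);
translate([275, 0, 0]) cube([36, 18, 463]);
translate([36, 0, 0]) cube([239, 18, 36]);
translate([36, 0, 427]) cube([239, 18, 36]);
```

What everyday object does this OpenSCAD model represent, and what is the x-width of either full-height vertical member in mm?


A picture frame. The border width is 36 mm.

Four thin pieces enclosing a rectangular opening — a picture frame. The two full-height stiles are 463 mm tall; the top rail sits at z = 427 and is 36 mm tall, so the border above the opening is 463 − 427 = 36 mm, matching the stile x-width.


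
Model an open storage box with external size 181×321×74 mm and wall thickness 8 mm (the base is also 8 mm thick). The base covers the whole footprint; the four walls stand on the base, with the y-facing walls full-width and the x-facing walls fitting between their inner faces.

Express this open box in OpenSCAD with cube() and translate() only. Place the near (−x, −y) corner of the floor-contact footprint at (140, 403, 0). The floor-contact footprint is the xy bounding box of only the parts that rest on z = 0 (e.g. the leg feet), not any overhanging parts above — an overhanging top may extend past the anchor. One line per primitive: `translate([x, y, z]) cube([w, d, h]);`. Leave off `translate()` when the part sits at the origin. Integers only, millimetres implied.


translate([140, 403, 0]) cube([181, 321, 8]);
translate([140, 403, 8]) cube([181, 8, 66]);
translate([140, 716, 8]) cube([181, 8, 66]);
translate([140, 411, 8]) cube([8, 305, 66]);
translate([313, 411, 8]) cube([8, 305, 66]);


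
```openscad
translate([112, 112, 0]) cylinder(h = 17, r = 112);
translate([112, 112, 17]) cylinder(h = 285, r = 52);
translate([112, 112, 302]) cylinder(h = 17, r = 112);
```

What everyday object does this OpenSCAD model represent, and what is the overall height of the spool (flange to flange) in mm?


A spool. The overall height is 319 mm.

Three coaxial cylinders, large–small–large — a spool. Two 17 mm flanges and a 285 mm core give 17 + 285 + 17 = 319 mm.


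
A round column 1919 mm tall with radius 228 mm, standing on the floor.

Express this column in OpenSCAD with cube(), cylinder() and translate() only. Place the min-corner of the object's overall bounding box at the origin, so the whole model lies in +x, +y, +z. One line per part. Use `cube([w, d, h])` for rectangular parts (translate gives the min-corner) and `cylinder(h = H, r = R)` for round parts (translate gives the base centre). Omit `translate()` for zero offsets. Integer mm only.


translate([228, 228, 0]) cylinder(h = 1919, r = 228);


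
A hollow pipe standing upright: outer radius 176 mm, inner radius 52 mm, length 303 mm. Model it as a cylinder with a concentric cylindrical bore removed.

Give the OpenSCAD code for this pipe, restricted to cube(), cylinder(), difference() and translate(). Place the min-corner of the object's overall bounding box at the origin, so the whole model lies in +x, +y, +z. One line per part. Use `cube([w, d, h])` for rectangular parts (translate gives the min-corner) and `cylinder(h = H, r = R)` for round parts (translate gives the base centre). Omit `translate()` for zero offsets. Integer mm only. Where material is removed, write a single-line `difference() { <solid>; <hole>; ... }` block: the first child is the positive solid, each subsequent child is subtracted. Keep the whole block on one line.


difference() { translate([176, 176, 0]) cylinder(h = 303, r = 176); translate([176, 176, 0]) cylinder(h = 303, r = 52); }


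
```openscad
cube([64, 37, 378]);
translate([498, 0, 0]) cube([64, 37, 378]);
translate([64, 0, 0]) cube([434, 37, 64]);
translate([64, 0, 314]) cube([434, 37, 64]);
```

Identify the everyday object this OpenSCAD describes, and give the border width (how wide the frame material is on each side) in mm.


A picture frame. The border width is 64 mm.

Four thin pieces enclosing a rectangular opening — a picture frame. The two full-height stiles are 378 mm tall; the top rail sits at z = 314 and is 64 mm tall, so the border above the opening is 378 − 314 = 64 mm, matching the stile x-width.


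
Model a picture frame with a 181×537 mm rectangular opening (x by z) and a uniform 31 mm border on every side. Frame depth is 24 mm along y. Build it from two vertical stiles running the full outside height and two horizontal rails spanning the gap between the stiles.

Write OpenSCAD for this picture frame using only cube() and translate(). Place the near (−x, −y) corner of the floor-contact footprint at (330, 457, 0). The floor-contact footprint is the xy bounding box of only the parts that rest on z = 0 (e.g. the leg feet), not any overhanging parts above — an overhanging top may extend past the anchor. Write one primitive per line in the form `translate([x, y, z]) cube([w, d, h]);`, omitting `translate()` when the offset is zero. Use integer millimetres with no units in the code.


translate([330, 457, 0]) cube([31, 24, 599]);
translate([542, 457, 0]) cube([31, 24, 599]);
translate([361, 457, 0]) cube([181, 24, 31]);
translate([361, 457, 568]) cube([181, 24, 31]);


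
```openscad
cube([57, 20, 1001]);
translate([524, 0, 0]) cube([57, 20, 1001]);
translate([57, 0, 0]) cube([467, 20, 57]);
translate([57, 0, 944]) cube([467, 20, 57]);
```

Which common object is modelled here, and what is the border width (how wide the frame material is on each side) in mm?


A picture frame. The border width is 57 mm.

Four thin pieces enclosing a rectangular opening — a picture frame. The two full-height stiles are 1001 mm tall; the top rail sits at z = 944 and is 57 mm tall, so the border above the opening is 1001 − 944 = 57 mm, matching the stile x-width.


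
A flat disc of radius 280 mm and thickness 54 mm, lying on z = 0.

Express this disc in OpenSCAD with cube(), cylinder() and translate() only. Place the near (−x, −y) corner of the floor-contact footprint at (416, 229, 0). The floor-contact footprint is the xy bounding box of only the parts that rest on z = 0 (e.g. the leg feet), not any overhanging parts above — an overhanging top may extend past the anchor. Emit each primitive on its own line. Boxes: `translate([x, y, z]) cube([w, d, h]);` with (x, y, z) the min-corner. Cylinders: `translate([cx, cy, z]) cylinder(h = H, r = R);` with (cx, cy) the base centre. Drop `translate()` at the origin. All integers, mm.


translate([696, 509, 0]) cylinder(h = 54, r = 280);


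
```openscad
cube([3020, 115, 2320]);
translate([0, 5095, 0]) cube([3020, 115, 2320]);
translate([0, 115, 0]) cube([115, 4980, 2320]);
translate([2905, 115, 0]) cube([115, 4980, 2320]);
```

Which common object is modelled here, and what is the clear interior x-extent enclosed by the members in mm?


A house (or room) frame. The interior width is 2790 mm.

Four 2320 mm walls enclosing a rectangle with no floor or roof — a room or house frame. Outside width is 3020 mm and wall thickness is 115 mm, so the interior width is 3020 − 2 × 115 = 2790 mm.


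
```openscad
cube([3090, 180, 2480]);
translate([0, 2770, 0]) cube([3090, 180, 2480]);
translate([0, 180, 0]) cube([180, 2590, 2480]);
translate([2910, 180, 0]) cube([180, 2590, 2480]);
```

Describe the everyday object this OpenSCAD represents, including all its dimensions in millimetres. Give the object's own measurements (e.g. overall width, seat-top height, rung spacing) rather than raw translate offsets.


The wall frame of a small rectangular building: four walls, each 2480 mm tall and 180 mm thick, enclosing a footprint 3090 mm (x) by 2950 mm (y) outside-to-outside, with no floor or roof. The front and back walls (the −y and +y sides) span the full width; the two side walls fit between them.


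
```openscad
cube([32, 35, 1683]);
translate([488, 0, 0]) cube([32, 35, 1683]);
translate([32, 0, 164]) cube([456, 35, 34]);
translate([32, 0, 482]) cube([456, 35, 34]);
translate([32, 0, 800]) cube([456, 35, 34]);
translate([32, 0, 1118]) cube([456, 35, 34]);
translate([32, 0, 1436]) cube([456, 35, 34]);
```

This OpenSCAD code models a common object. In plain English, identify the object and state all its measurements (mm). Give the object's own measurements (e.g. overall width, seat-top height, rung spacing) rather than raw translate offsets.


A straight ladder. Two 32×35 mm vertical rails, 1683 mm tall, stand 520 mm apart (outside-to-outside) with their front faces coplanar on the −y side. 5 rungs, each 35 mm deep and 34 mm tall, span between the inner faces of the rails, front faces flush with the rails. The lowest rung's underside is at z = 164 mm and rungs are spaced 318 mm apart (underside to underside).
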